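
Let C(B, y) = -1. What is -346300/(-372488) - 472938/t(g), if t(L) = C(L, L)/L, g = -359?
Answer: -15810694657949/93122 ≈ -1.6978e+8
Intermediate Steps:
t(L) = -1/L
-346300/(-372488) - 472938/t(g) = -346300/(-372488) - 472938/((-1/(-359))) = -346300*(-1/372488) - 472938/((-1*(-1/359))) = 86575/93122 - 472938/1/359 = 86575/93122 - 472938*359 = 86575/93122 - 169784742 = -15810694657949/93122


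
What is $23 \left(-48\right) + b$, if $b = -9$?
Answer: $-1113$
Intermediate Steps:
$23 \left(-48\right) + b = 23 \left(-48\right) - 9 = -1104 - 9 = -1113$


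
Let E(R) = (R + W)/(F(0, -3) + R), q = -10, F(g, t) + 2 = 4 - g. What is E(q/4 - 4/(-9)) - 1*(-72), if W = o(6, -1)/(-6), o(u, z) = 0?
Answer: 109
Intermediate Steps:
F(g, t) = 2 - g (F(g, t) = -2 + (4 - g) = 2 - g)
W = 0 (W = 0/(-6) = 0*(-⅙) = 0)
E(R) = R/(2 + R) (E(R) = (R + 0)/((2 - 1*0) + R) = R/((2 + 0) + R) = R/(2 + R))
E(q/4 - 4/(-9)) - 1*(-72) = (-10/4 - 4/(-9))/(2 + (-10/4 - 4/(-9))) - 1*(-72) = (-10*¼ - 4*(-⅑))/(2 + (-10*¼ - 4*(-⅑))) + 72 = (-5/2 + 4/9)/(2 + (-5/2 + 4/9)) + 72 = -37/(18*(2 - 37/18)) + 72 = -37/(18*(-1/18)) + 72 = -37/18*(-18) + 72 = 37 + 72 = 109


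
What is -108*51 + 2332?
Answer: -3176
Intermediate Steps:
-108*51 + 2332 = -5508 + 2332 = -3176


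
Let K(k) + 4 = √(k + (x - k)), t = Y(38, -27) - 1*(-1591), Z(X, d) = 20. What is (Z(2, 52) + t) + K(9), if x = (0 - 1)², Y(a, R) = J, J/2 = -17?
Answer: 1574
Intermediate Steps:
J = -34 (J = 2*(-17) = -34)
Y(a, R) = -34
x = 1 (x = (-1)² = 1)
t = 1557 (t = -34 - 1*(-1591) = -34 + 1591 = 1557)
K(k) = -3 (K(k) = -4 + √(k + (1 - k)) = -4 + √1 = -4 + 1 = -3)
(Z(2, 52) + t) + K(9) = (20 + 1557) - 3 = 1577 - 3 = 1574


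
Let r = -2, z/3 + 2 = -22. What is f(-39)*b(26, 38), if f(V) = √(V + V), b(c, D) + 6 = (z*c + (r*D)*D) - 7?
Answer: -4773*I*√78 ≈ -42154.0*I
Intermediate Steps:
z = -72 (z = -6 + 3*(-22) = -6 - 66 = -72)
b(c, D) = -13 - 72*c - 2*D² (b(c, D) = -6 + ((-72*c + (-2*D)*D) - 7) = -6 + ((-72*c - 2*D²) - 7) = -6 + (-7 - 72*c - 2*D²) = -13 - 72*c - 2*D²)
f(V) = √2*√V (f(V) = √(2*V) = √2*√V)
f(-39)*b(26, 38) = (√2*√(-39))*(-13 - 72*26 - 2*38²) = (√2*(I*√39))*(-13 - 1872 - 2*1444) = (I*√78)*(-13 - 1872 - 2888) = (I*√78)*(-4773) = -4773*I*√78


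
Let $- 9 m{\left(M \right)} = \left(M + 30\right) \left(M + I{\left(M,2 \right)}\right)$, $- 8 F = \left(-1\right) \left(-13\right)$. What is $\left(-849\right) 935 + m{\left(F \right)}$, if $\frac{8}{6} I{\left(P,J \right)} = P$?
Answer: $- \frac{1828929103}{2304} \approx -7.9381 \cdot 10^{5}$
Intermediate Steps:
$I{\left(P,J \right)} = \frac{3 P}{4}$
$F = - \frac{13}{8}$ ($F = - \frac{\left(-1\right) \left(-13\right)}{8} = \left(- \frac{1}{8}\right) 13 = - \frac{13}{8} \approx -1.625$)
$m{\left(M \right)} = - \frac{7 M \left(30 + M\right)}{36}$ ($m{\left(M \right)} = - \frac{\left(M + 30\right) \left(M + \frac{3 M}{4}\right)}{9} = - \frac{\left(30 + M\right) \frac{7 M}{4}}{9} = - \frac{\frac{7}{4} M \left(30 + M\right)}{9} = - \frac{7 M \left(30 + M\right)}{36}$)
$\left(-849\right) 935 + m{\left(F \right)} = \left(-849\right) 935 + \frac{7}{36} \left(- \frac{13}{8}\right) \left(-30 - - \frac{13}{8}\right) = -793815 + \frac{7}{36} \left(- \frac{13}{8}\right) \left(-30 + \frac{13}{8}\right) = -793815 + \frac{7}{36} \left(- \frac{13}{8}\right) \left(- \frac{227}{8}\right) = -793815 + \frac{20657}{2304} = - \frac{1828929103}{2304}$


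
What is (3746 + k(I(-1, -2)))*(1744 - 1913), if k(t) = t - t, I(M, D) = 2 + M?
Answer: -633074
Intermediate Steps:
k(t) = 0
(3746 + k(I(-1, -2)))*(1744 - 1913) = (3746 + 0)*(1744 - 1913) = 3746*(-169) = -633074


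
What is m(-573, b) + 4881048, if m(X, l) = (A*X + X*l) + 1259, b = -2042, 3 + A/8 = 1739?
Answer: -1905451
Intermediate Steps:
A = 13888 (A = -24 + 8*1739 = -24 + 13912 = 13888)
m(X, l) = 1259 + 13888*X + X*l (m(X, l) = (13888*X + X*l) + 1259 = 1259 + 13888*X + X*l)
m(-573, b) + 4881048 = (1259 + 13888*(-573) - 573*(-2042)) + 4881048 = (1259 - 7957824 + 1170066) + 4881048 = -6786499 + 4881048 = -1905451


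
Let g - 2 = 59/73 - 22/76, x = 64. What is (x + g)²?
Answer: 34048737529/7695076 ≈ 4424.7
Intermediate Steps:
g = 6987/2774 (g = 2 + (59/73 - 22/76) = 2 + (59*(1/73) - 22*1/76) = 2 + (59/73 - 11/38) = 2 + 1439/2774 = 6987/2774 ≈ 2.5187)
(x + g)² = (64 + 6987/2774)² = (184523/2774)² = 34048737529/7695076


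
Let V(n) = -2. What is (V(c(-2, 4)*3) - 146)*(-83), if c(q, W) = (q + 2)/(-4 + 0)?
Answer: 12284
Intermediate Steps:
c(q, W) = -½ - q/4 (c(q, W) = (2 + q)/(-4) = (2 + q)*(-¼) = -½ - q/4)
(V(c(-2, 4)*3) - 146)*(-83) = (-2 - 146)*(-83) = -148*(-83) = 12284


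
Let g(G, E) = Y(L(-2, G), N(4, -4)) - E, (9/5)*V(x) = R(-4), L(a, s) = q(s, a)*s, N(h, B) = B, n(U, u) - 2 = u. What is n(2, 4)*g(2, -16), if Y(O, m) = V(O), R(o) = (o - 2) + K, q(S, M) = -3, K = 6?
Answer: 96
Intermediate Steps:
n(U, u) = 2 + u
R(o) = 4 + o (R(o) = (o - 2) + 6 = (-2 + o) + 6 = 4 + o)
L(a, s) = -3*s
V(x) = 0 (V(x) = 5*(4 - 4)/9 = (5/9)*0 = 0)
Y(O, m) = 0
g(G, E) = -E (g(G, E) = 0 - E = -E)
n(2, 4)*g(2, -16) = (2 + 4)*(-1*(-16)) = 6*16 = 96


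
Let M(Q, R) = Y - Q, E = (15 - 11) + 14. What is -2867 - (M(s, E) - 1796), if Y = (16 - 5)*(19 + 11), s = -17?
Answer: -1418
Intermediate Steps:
E = 18 (E = 4 + 14 = 18)
Y = 330 (Y = 11*30 = 330)
M(Q, R) = 330 - Q
-2867 - (M(s, E) - 1796) = -2867 - ((330 - 1*(-17)) - 1796) = -2867 - ((330 + 17) - 1796) = -2867 - (347 - 1796) = -2867 - 1*(-1449) = -2867 + 1449 = -1418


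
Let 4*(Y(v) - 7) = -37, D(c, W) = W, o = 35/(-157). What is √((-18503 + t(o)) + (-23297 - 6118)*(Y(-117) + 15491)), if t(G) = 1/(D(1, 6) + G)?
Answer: I*√1499261626183117/1814 ≈ 21345.0*I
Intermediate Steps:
o = -35/157 (o = 35*(-1/157) = -35/157 ≈ -0.22293)
Y(v) = -9/4 (Y(v) = 7 + (¼)*(-37) = 7 - 37/4 = -9/4)
t(G) = 1/(6 + G)
√((-18503 + t(o)) + (-23297 - 6118)*(Y(-117) + 15491)) = √((-18503 + 1/(6 - 35/157)) + (-23297 - 6118)*(-9/4 + 15491)) = √((-18503 + 1/(907/157)) - 29415*61955/4) = √((-18503 + 157/907) - 1822406325/4) = √(-16782064/907 - 1822406325/4) = √(-1652989665031/3628) = I*√1499261626183117/1814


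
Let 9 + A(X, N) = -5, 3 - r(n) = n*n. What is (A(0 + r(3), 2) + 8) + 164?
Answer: 158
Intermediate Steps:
r(n) = 3 - n**2 (r(n) = 3 - n*n = 3 - n**2)
A(X, N) = -14 (A(X, N) = -9 - 5 = -14)
(A(0 + r(3), 2) + 8) + 164 = (-14 + 8) + 164 = -6 + 164 = 158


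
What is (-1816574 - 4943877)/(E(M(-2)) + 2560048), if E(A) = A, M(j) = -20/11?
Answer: -2564309/971052 ≈ -2.6408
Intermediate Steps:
M(j) = -20/11 (M(j) = -20*1/11 = -20/11)
(-1816574 - 4943877)/(E(M(-2)) + 2560048) = (-1816574 - 4943877)/(-20/11 + 2560048) = -6760451/28160508/11 = -6760451*11/28160508 = -2564309/971052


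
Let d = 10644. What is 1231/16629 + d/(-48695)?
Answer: -117055531/809749155 ≈ -0.14456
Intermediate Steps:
1231/16629 + d/(-48695) = 1231/16629 + 10644/(-48695) = 1231*(1/16629) + 10644*(-1/48695) = 1231/16629 - 10644/48695 = -117055531/809749155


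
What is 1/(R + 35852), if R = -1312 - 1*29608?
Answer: 1/4932 ≈ 0.00020276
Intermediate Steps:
R = -30920 (R = -1312 - 29608 = -30920)
1/(R + 35852) = 1/(-30920 + 35852) = 1/4932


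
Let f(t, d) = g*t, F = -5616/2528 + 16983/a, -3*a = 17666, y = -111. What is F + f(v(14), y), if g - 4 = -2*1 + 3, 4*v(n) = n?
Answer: 17297891/1395614 ≈ 12.394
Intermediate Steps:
a = -17666/3 (a = -⅓*17666 = -17666/3 ≈ -5888.7)
v(n) = n/4
g = 5 (g = 4 + (-2*1 + 3) = 4 + (-2 + 3) = 4 + 1 = 5)
F = -3562677/697807 (F = -5616/2528 + 16983/(-17666/3) = -5616*1/2528 + 16983*(-3/17666) = -351/158 - 50949/17666 = -3562677/697807 ≈ -5.1055)
f(t, d) = 5*t
F + f(v(14), y) = -3562677/697807 + 5*((¼)*14) = -3562677/697807 + 5*(7/2) = -3562677/697807 + 35/2 = 17297891/1395614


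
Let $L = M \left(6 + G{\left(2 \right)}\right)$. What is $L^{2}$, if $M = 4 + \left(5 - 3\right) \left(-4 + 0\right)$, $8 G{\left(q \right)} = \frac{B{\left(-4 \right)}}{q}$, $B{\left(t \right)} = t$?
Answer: $529$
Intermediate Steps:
$G{\left(q \right)} = - \frac{1}{2 q}$ ($G{\left(q \right)} = \frac{\left(-4\right) \frac{1}{q}}{8} = - \frac{1}{2 q}$)
$M = -4$ ($M = 4 + 2 \left(-4\right) = 4 - 8 = -4$)
$L = -23$ ($L = - 4 \left(6 - \frac{1}{2 \cdot 2}\right) = - 4 \left(6 - \frac{1}{4}\right) = \left(-4\right) \frac{23}{4} = -23$)
$L^{2} = \left(-23\right)^{2} = 529$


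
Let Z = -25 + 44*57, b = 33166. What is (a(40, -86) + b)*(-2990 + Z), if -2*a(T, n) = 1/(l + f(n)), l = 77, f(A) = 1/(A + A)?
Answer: -222683146764/13243 ≈ -1.6815e+7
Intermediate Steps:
f(A) = 1/(2*A)
Z = 2483 (Z = -25 + 2508 = 2483)
a(T, n) = -1/(2*(77 + 1/(2*n)))
(a(40, -86) + b)*(-2990 + Z) = (-1*(-86)/(1 + 154*(-86)) + 33166)*(-2990 + 2483) = (-1*(-86)/(1 - 13244) + 33166)*(-507) = (-1*(-86)/(-13243) + 33166)*(-507) = (-1*(-86)*(-1/13243) + 33166)*(-507) = (-86/13243 + 33166)*(-507) = (439217252/13243)*(-507) = -222683146764/13243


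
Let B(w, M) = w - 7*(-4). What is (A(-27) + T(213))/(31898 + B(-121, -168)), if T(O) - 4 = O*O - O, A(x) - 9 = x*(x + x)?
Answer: 46627/31805 ≈ 1.4660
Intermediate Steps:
A(x) = 9 + 2*x² (A(x) = 9 + x*(x + x) = 9 + x*(2*x) = 9 + 2*x²)
B(w, M) = 28 + w (B(w, M) = w + 28 = 28 + w)
T(O) = 4 + O² - O (T(O) = 4 + (O*O - O) = 4 + (O² - O) = 4 + O² - O)
(A(-27) + T(213))/(31898 + B(-121, -168)) = ((9 + 2*(-27)²) + (4 + 213² - 1*213))/(31898 + (28 - 121)) = ((9 + 2*729) + (4 + 45369 - 213))/(31898 - 93) = ((9 + 1458) + 45160)/31805 = (1467 + 45160)*(1/31805) = 46627*(1/31805) = 46627/31805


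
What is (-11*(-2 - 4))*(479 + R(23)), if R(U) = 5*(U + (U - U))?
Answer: 39204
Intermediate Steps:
R(U) = 5*U (R(U) = 5*(U + 0) = 5*U)
(-11*(-2 - 4))*(479 + R(23)) = (-11*(-2 - 4))*(479 + 5*23) = (-11*(-6))*(479 + 115) = 66*594 = 39204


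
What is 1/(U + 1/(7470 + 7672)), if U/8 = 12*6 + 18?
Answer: 15142/10902241 ≈ 0.0013889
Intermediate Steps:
U = 720 (U = 8*(12*6 + 18) = 8*(72 + 18) = 8*90 = 720)
1/(U + 1/(7470 + 7672)) = 1/(720 + 1/(7470 + 7672)) = 1/(720 + 1/15142) = 1/(10902241/15142) = 15142/10902241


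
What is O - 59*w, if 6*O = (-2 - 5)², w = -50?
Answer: 17749/6 ≈ 2958.2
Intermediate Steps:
O = 49/6 (O = (-2 - 5)²/6 = (⅙)*(-7)² = (⅙)*49 = 49/6 ≈ 8.1667)
O - 59*w = 49/6 - 59*(-50) = 49/6 + 2950 = 17749/6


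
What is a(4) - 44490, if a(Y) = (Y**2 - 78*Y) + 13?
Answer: -44773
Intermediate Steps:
a(Y) = 13 + Y**2 - 78*Y
a(4) - 44490 = (13 + 4**2 - 78*4) - 44490 = (13 + 16 - 312) - 44490 = -283 - 44490 = -44773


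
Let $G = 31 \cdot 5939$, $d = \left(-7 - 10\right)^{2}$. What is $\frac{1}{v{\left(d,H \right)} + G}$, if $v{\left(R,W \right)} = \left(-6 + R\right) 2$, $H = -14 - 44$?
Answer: $\frac{1}{184675} \approx 5.4149 \cdot 10^{-6}$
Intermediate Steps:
$d = 289$ ($d = \left(-17\right)^{2} = 289$)
$H = -58$ ($H = -14 - 44 = -58$)
$v{\left(R,W \right)} = -12 + 2 R$
$G = 184109$
$\frac{1}{v{\left(d,H \right)} + G} = \frac{1}{\left(-12 + 2 \cdot 289\right) + 184109} = \frac{1}{\left(-12 + 578\right) + 184109} = \frac{1}{566 + 184109} = \frac{1}{184675}$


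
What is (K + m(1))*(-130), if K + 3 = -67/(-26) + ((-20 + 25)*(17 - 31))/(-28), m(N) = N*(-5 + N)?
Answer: 250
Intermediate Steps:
K = 27/13 (K = -3 + (-67/(-26) + ((-20 + 25)*(17 - 31))/(-28)) = -3 + (-67*(-1/26) + (5*(-14))*(-1/28)) = -3 + (67/26 - 70*(-1/28)) = -3 + (67/26 + 5/2) = -3 + 66/13 = 27/13 ≈ 2.0769)
(K + m(1))*(-130) = (27/13 + 1*(-5 + 1))*(-130) = (27/13 + 1*(-4))*(-130) = (27/13 - 4)*(-130) = -25/13*(-130) = 250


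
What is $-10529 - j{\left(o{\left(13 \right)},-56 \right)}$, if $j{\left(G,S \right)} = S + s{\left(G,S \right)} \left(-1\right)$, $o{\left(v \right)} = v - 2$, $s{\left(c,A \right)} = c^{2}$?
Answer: $-10352$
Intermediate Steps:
$o{\left(v \right)} = -2 + v$
$j{\left(G,S \right)} = S - G^{2}$ ($j{\left(G,S \right)} = S + G^{2} \left(-1\right) = S - G^{2}$)
$-10529 - j{\left(o{\left(13 \right)},-56 \right)} = -10529 - \left(-56 - \left(-2 + 13\right)^{2}\right) = -10529 - \left(-56 - 11^{2}\right) = -10529 - \left(-56 - 121\right) = -10529 - -177 = -10529 + 177 = -10352$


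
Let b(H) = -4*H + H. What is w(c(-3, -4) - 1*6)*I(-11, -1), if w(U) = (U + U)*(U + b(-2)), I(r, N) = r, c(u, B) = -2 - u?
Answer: 110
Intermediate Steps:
b(H) = -3*H
w(U) = 2*U*(6 + U) (w(U) = (U + U)*(U - 3*(-2)) = (2*U)*(U + 6) = (2*U)*(6 + U) = 2*U*(6 + U))
w(c(-3, -4) - 1*6)*I(-11, -1) = (2*((-2 - 1*(-3)) - 1*6)*(6 + ((-2 - 1*(-3)) - 1*6)))*(-11) = (2*((-2 + 3) - 6)*(6 + ((-2 + 3) - 6)))*(-11) = (2*(1 - 6)*(6 + (1 - 6)))*(-11) = (2*(-5)*(6 - 5))*(-11) = (2*(-5)*1)*(-11) = -10*(-11) = 110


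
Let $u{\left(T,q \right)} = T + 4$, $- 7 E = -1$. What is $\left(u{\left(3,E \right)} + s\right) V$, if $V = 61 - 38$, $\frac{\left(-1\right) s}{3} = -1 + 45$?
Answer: $-2875$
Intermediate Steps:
$E = \frac{1}{7}$ ($E = \left(- \frac{1}{7}\right) \left(-1\right) = \frac{1}{7} \approx 0.14286$)
$u{\left(T,q \right)} = 4 + T$
$s = -132$ ($s = - 3 \left(-1 + 45\right) = \left(-3\right) 44 = -132$)
$V = 23$
$\left(u{\left(3,E \right)} + s\right) V = \left(\left(4 + 3\right) - 132\right) 23 = \left(7 - 132\right) 23 = \left(-125\right) 23 = -2875$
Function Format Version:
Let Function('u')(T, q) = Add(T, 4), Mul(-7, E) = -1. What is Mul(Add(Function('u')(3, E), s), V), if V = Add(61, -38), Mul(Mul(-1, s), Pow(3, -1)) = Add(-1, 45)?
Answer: -2875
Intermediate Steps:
E = Rational(1, 7) (E = Mul(Rational(-1, 7), -1) = Rational(1, 7) ≈ 0.14286)
Function('u')(T, q) = Add(4, T)
s = -132 (s = Mul(-3, Add(-1, 45)) = Mul(-3, 44) = -132)
V = 23
Mul(Add(Function('u')(3, E), s), V) = Mul(Add(Add(4, 3), -132), 23) = Mul(Add(7, -132), 23) = Mul(-125, 23) = -2875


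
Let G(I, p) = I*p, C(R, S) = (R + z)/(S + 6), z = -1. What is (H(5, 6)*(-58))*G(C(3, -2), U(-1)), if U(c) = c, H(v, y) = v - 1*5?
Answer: 0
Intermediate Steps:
H(v, y) = -5 + v (H(v, y) = v - 5 = -5 + v)
C(R, S) = (-1 + R)/(6 + S) (C(R, S) = (R - 1)/(S + 6) = (-1 + R)/(6 + S))
(H(5, 6)*(-58))*G(C(3, -2), U(-1)) = ((-5 + 5)*(-58))*(((-1 + 3)/(6 - 2))*(-1)) = (0*(-58))*((2/4)*(-1)) = 0*(((1/4)*2)*(-1)) = 0*((1/2)*(-1)) = 0*(-1/2) = 0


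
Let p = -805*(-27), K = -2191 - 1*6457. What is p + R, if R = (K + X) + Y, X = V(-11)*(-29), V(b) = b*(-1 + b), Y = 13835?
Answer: 23094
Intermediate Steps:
K = -8648 (K = -2191 - 6457 = -8648)
p = 21735
X = -3828 (X = -11*(-1 - 11)*(-29) = -11*(-12)*(-29) = 132*(-29) = -3828)
R = 1359 (R = (-8648 - 3828) + 13835 = -12476 + 13835 = 1359)
p + R = 21735 + 1359 = 23094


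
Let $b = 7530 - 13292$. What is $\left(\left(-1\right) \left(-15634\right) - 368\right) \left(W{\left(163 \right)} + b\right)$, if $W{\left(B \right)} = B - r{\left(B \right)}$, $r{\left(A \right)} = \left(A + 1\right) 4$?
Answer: $-95488830$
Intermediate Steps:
$b = -5762$
$r{\left(A \right)} = 4 + 4 A$ ($r{\left(A \right)} = \left(1 + A\right) 4 = 4 + 4 A$)
$W{\left(B \right)} = -4 - 3 B$ ($W{\left(B \right)} = B - \left(4 + 4 B\right) = -4 - 3 B$)
$\left(\left(-1\right) \left(-15634\right) - 368\right) \left(W{\left(163 \right)} + b\right) = \left(\left(-1\right) \left(-15634\right) - 368\right) \left(\left(-4 - 489\right) - 5762\right) = \left(15634 - 368\right) \left(\left(-4 - 489\right) - 5762\right) = 15266 \left(-493 - 5762\right) = 15266 \left(-6255\right) = -95488830$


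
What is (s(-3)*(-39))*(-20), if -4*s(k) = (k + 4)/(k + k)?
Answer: 65/2 ≈ 32.500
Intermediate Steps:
s(k) = -(4 + k)/(8*k) (s(k) = -(k + 4)/(4*(k + k)) = -(4 + k)/(4*(2*k)) = -(4 + k)*1/(2*k)/4 = -(4 + k)/(8*k))
(s(-3)*(-39))*(-20) = (((⅛)*(-4 - 1*(-3))/(-3))*(-39))*(-20) = (((⅛)*(-⅓)*(-4 + 3))*(-39))*(-20) = (((⅛)*(-⅓)*(-1))*(-39))*(-20) = ((1/24)*(-39))*(-20) = -13/8*(-20) = 65/2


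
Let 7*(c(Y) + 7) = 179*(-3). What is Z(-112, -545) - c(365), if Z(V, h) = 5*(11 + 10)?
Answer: 1321/7 ≈ 188.71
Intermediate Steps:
Z(V, h) = 105 (Z(V, h) = 5*21 = 105)
c(Y) = -586/7 (c(Y) = -7 + (179*(-3))/7 = -7 + (⅐)*(-537) = -7 - 537/7 = -586/7)
Z(-112, -545) - c(365) = 105 - 1*(-586/7) = 105 + 586/7 = 1321/7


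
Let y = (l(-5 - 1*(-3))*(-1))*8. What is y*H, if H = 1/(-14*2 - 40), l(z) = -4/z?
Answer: 4/17 ≈ 0.23529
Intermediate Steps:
y = -16 (y = (-4/(-5 - 1*(-3))*(-1))*8 = (-4/(-5 + 3)*(-1))*8 = (-4/(-2)*(-1))*8 = (-4*(-½)*(-1))*8 = (2*(-1))*8 = -2*8 = -16)
H = -1/68 (H = 1/(-28 - 40) = 1/(-68) = -1/68 ≈ -0.014706)
y*H = -16*(-1/68) = 4/17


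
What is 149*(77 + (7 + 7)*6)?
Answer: 23989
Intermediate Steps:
149*(77 + (7 + 7)*6) = 149*(77 + 14*6) = 149*(77 + 84) = 149*161 = 23989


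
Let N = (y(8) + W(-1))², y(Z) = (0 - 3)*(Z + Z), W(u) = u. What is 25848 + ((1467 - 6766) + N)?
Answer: 22950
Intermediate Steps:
y(Z) = -6*Z
N = 2401 (N = (-6*8 - 1)² = (-48 - 1)² = (-49)² = 2401)
25848 + ((1467 - 6766) + N) = 25848 + ((1467 - 6766) + 2401) = 25848 + (-5299 + 2401) = 25848 - 2898 = 22950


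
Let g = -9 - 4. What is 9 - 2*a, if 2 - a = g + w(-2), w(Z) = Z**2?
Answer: -13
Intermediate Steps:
g = -13
a = 11 (a = 2 - (-13 + (-2)**2) = 2 - (-13 + 4) = 2 - 1*(-9) = 2 + 9 = 11)
9 - 2*a = 9 - 2*11 = 9 - 22 = -13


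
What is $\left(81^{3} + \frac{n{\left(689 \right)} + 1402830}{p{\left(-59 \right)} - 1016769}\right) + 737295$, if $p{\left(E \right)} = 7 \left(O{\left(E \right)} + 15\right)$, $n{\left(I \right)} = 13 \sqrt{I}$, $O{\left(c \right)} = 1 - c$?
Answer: $\frac{71630219153}{56458} - \frac{13 \sqrt{689}}{1016244} \approx 1.2687 \cdot 10^{6}$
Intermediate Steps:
$p{\left(E \right)} = 112 - 7 E$ ($p{\left(E \right)} = 7 \left(\left(1 - E\right) + 15\right) = 7 \left(16 - E\right) = 112 - 7 E$)
$\left(81^{3} + \frac{n{\left(689 \right)} + 1402830}{p{\left(-59 \right)} - 1016769}\right) + 737295 = \left(81^{3} + \frac{13 \sqrt{689} + 1402830}{\left(112 - -413\right) - 1016769}\right) + 737295 = \left(531441 + \frac{1402830 + 13 \sqrt{689}}{\left(112 + 413\right) - 1016769}\right) + 737295 = \left(531441 + \frac{1402830 + 13 \sqrt{689}}{525 - 1016769}\right) + 737295 = \left(531441 + \frac{1402830 + 13 \sqrt{689}}{-1016244}\right) + 737295 = \left(531441 + \left(1402830 + 13 \sqrt{689}\right) \left(- \frac{1}{1016244}\right)\right) + 737295 = \left(531441 - \left(\frac{77935}{56458} + \frac{13 \sqrt{689}}{1016244}\right)\right) + 737295 = \left(\frac{30004018043}{56458} - \frac{13 \sqrt{689}}{1016244}\right) + 737295 = \frac{71630219153}{56458} - \frac{13 \sqrt{689}}{1016244}$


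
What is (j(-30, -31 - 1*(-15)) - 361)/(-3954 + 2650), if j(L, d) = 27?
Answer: 167/652 ≈ 0.25613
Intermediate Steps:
(j(-30, -31 - 1*(-15)) - 361)/(-3954 + 2650) = (27 - 361)/(-3954 + 2650) = -334/(-1304) = -334*(-1/1304) = 167/652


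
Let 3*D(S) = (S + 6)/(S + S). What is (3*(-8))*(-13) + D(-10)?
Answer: 4681/15 ≈ 312.07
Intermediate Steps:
D(S) = (6 + S)/(6*S) (D(S) = ((S + 6)/(S + S))/3 = ((6 + S)/((2*S)))/3 = ((6 + S)*(1/(2*S)))/3 = ((6 + S)/(2*S))/3 = (6 + S)/(6*S))
(3*(-8))*(-13) + D(-10) = (3*(-8))*(-13) + (⅙)*(6 - 10)/(-10) = -24*(-13) + (⅙)*(-⅒)*(-4) = 312 + 1/15 = 4681/15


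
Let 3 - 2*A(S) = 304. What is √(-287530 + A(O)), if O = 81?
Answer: 3*I*√127858/2 ≈ 536.36*I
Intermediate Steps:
A(S) = -301/2 (A(S) = 3/2 - ½*304 = 3/2 - 152 = -301/2)
√(-287530 + A(O)) = √(-287530 - 301/2) = √(-575361/2) = 3*I*√127858/2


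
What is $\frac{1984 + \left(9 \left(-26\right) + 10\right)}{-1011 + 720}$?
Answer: $- \frac{1760}{291} \approx -6.0481$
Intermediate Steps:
$\frac{1984 + \left(9 \left(-26\right) + 10\right)}{-1011 + 720} = \frac{1984 + \left(-234 + 10\right)}{-291} = \left(1984 - 224\right) \left(- \frac{1}{291}\right) = 1760 \left(- \frac{1}{291}\right) = - \frac{1760}{291}$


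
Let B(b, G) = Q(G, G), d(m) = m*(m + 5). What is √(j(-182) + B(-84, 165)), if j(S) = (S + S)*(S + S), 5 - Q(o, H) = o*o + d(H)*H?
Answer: I*√4522974 ≈ 2126.7*I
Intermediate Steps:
d(m) = m*(5 + m)
Q(o, H) = 5 - o² - H²*(5 + H) (Q(o, H) = 5 - (o*o + (H*(5 + H))*H) = 5 - (o² + H²*(5 + H)) = 5 + (-o² - H²*(5 + H)) = 5 - o² - H²*(5 + H))
B(b, G) = 5 - G² - G²*(5 + G)
j(S) = 4*S² (j(S) = (2*S)*(2*S) = 4*S²)
√(j(-182) + B(-84, 165)) = √(4*(-182)² + (5 - 1*165³ - 6*165²)) = √(4*33124 + (5 - 1*4492125 - 6*27225)) = √(132496 + (5 - 4492125 - 163350)) = √(132496 - 4655470) = √(-4522974) = I*√4522974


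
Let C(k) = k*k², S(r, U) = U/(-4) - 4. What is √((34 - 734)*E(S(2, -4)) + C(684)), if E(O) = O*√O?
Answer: 2*√(80003376 + 525*I*√3) ≈ 17889.0 + 0.10166*I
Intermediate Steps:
S(r, U) = -4 - U/4 (S(r, U) = -U/4 - 4 = -4 - U/4)
E(O) = O^(3/2)
C(k) = k³
√((34 - 734)*E(S(2, -4)) + C(684)) = √((34 - 734)*(-4 - ¼*(-4))^(3/2) + 684³) = √(-700*(-4 + 1)^(3/2) + 320013504) = √(-(-2100)*I*√3 + 320013504) = √(2100*I*√3 + 320013504) = √(320013504 + 2100*I*√3)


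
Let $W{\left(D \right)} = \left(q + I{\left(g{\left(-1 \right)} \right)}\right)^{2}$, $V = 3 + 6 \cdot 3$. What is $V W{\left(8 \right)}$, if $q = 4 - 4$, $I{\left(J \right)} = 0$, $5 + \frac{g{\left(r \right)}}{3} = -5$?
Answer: $0$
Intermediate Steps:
$g{\left(r \right)} = -30$ ($g{\left(r \right)} = -15 + 3 \left(-5\right) = -15 - 15 = -30$)
$q = 0$ ($q = 4 - 4 = 0$)
$V = 21$ ($V = 3 + 18 = 21$)
$W{\left(D \right)} = 0$ ($W{\left(D \right)} = \left(0 + 0\right)^{2} = 0^{2} = 0$)
$V W{\left(8 \right)} = 21 \cdot 0 = 0$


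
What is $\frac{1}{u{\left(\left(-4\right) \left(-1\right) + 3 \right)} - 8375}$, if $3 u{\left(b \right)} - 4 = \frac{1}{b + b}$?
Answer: $- \frac{14}{117231} \approx -0.00011942$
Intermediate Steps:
$u{\left(b \right)} = \frac{4}{3} + \frac{1}{6 b}$ ($u{\left(b \right)} = \frac{4}{3} + \frac{1}{3 \left(b + b\right)} = \frac{4}{3} + \frac{1}{3 \cdot 2 b} = \frac{4}{3} + \frac{\frac{1}{2} \frac{1}{b}}{3} = \frac{4}{3} + \frac{1}{6 b}$)
$\frac{1}{u{\left(\left(-4\right) \left(-1\right) + 3 \right)} - 8375} = \frac{1}{\frac{1 + 8 \left(\left(-4\right) \left(-1\right) + 3\right)}{6 \left(\left(-4\right) \left(-1\right) + 3\right)} - 8375} = \frac{1}{\frac{1 + 8 \left(4 + 3\right)}{6 \left(4 + 3\right)} - 8375} = \frac{1}{\frac{1 + 8 \cdot 7}{6 \cdot 7} - 8375} = \frac{1}{\frac{1}{6} \cdot \frac{1}{7} \left(1 + 56\right) - 8375} = \frac{1}{\frac{1}{6} \cdot \frac{1}{7} \cdot 57 - 8375} = \frac{1}{\frac{19}{14} - 8375} = \frac{1}{- \frac{117231}{14}} = - \frac{14}{117231}$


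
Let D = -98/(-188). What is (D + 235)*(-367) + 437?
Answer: -8083935/94 ≈ -85999.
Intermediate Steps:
D = 49/94 (D = -98*(-1/188) = 49/94 ≈ 0.52128)
(D + 235)*(-367) + 437 = (49/94 + 235)*(-367) + 437 = (22139/94)*(-367) + 437 = -8125013/94 + 437 = -8083935/94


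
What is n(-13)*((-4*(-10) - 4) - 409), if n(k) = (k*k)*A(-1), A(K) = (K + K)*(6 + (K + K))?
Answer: 504296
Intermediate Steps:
A(K) = 2*K*(6 + 2*K) (A(K) = (2*K)*(6 + 2*K) = 2*K*(6 + 2*K))
n(k) = -8*k² (n(k) = (k*k)*(4*(-1)*(3 - 1)) = k²*(4*(-1)*2) = k²*(-8) = -8*k²)
n(-13)*((-4*(-10) - 4) - 409) = (-8*(-13)²)*((-4*(-10) - 4) - 409) = (-8*169)*((40 - 4) - 409) = -1352*(36 - 409) = -1352*(-373) = 504296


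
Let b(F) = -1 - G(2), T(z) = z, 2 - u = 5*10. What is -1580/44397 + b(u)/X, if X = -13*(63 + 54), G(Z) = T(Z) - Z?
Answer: -262087/7503093 ≈ -0.034931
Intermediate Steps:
u = -48 (u = 2 - 5*10 = 2 - 1*50 = 2 - 50 = -48)
G(Z) = 0 (G(Z) = Z - Z = 0)
b(F) = -1 (b(F) = -1 - 1*0 = -1 + 0 = -1)
X = -1521 (X = -13*117 = -1521)
-1580/44397 + b(u)/X = -1580/44397 - 1/(-1521) = -1580*1/44397 - 1*(-1/1521) = -1580/44397 + 1/1521 = -262087/7503093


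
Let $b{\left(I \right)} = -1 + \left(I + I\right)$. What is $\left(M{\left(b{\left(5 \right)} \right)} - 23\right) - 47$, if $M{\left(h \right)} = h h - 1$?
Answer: $10$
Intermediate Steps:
$b{\left(I \right)} = -1 + 2 I$
$M{\left(h \right)} = -1 + h^{2}$ ($M{\left(h \right)} = h^{2} - 1 = -1 + h^{2}$)
$\left(M{\left(b{\left(5 \right)} \right)} - 23\right) - 47 = \left(\left(-1 + \left(-1 + 2 \cdot 5\right)^{2}\right) - 23\right) - 47 = \left(\left(-1 + \left(-1 + 10\right)^{2}\right) - 23\right) - 47 = \left(\left(-1 + 9^{2}\right) - 23\right) - 47 = \left(\left(-1 + 81\right) - 23\right) - 47 = \left(80 - 23\right) - 47 = 57 - 47 = 10$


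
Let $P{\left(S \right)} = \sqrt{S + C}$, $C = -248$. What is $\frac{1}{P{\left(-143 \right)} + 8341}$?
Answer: $\frac{8341}{69572672} - \frac{i \sqrt{391}}{69572672} \approx 0.00011989 - 2.8422 \cdot 10^{-7} i$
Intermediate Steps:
$P{\left(S \right)} = \sqrt{-248 + S}$ ($P{\left(S \right)} = \sqrt{S - 248} = \sqrt{-248 + S}$)
$\frac{1}{P{\left(-143 \right)} + 8341} = \frac{1}{\sqrt{-248 - 143} + 8341} = \frac{1}{\sqrt{-391} + 8341} = \frac{1}{i \sqrt{391} + 8341} = \frac{1}{8341 + i \sqrt{391}}$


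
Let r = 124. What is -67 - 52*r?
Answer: -6515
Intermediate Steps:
-67 - 52*r = -67 - 52*124 = -67 - 6448 = -6515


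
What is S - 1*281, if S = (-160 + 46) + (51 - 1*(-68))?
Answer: -276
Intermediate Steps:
S = 5 (S = -114 + (51 + 68) = -114 + 119 = 5)
S - 1*281 = 5 - 1*281 = 5 - 281 = -276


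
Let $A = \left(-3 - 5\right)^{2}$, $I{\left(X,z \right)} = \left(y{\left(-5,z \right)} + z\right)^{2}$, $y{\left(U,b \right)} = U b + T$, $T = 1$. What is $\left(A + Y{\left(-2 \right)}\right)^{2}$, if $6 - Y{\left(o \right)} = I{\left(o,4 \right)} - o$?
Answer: $24649$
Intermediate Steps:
$y{\left(U,b \right)} = 1 + U b$ ($y{\left(U,b \right)} = U b + 1 = 1 + U b$)
$I{\left(X,z \right)} = \left(1 - 4 z\right)^{2}$ ($I{\left(X,z \right)} = \left(\left(1 - 5 z\right) + z\right)^{2} = \left(1 - 4 z\right)^{2}$)
$Y{\left(o \right)} = -219 + o$ ($Y{\left(o \right)} = 6 - \left(\left(-1 + 4 \cdot 4\right)^{2} - o\right) = 6 - \left(\left(-1 + 16\right)^{2} - o\right) = 6 - \left(15^{2} - o\right) = 6 - \left(225 - o\right) = 6 + \left(-225 + o\right) = -219 + o$)
$A = 64$ ($A = \left(-8\right)^{2} = 64$)
$\left(A + Y{\left(-2 \right)}\right)^{2} = \left(64 - 221\right)^{2} = \left(-157\right)^{2} = 24649$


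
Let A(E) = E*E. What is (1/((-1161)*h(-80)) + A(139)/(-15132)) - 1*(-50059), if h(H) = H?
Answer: 5862844635841/117121680 ≈ 50058.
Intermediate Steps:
A(E) = E**2
(1/((-1161)*h(-80)) + A(139)/(-15132)) - 1*(-50059) = (1/(-1161*(-80)) + 139**2/(-15132)) - 1*(-50059) = (-1/1161*(-1/80) + 19321*(-1/15132)) + 50059 = (1/92880 - 19321/15132) + 50059 = -149543279/117121680 + 50059 = 5862844635841/117121680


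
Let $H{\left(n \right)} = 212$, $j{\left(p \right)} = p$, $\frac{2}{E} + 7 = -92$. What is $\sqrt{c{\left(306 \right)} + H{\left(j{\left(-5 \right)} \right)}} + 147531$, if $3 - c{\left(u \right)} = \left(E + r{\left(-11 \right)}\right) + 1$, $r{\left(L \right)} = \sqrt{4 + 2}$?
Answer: $147531 + \frac{\sqrt{233068 - 1089 \sqrt{6}}}{33} \approx 1.4755 \cdot 10^{5}$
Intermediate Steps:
$E = - \frac{2}{99}$ ($E = \frac{2}{-7 - 92} = \frac{2}{-99} = 2 \left(- \frac{1}{99}\right) = - \frac{2}{99} \approx -0.020202$)
$r{\left(L \right)} = \sqrt{6}$
$c{\left(u \right)} = \frac{200}{99} - \sqrt{6}$ ($c{\left(u \right)} = 3 - \left(\left(- \frac{2}{99} + \sqrt{6}\right) + 1\right) = 3 - \left(\frac{97}{99} + \sqrt{6}\right) = \frac{200}{99} - \sqrt{6}$)
$\sqrt{c{\left(306 \right)} + H{\left(j{\left(-5 \right)} \right)}} + 147531 = \sqrt{\left(\frac{200}{99} - \sqrt{6}\right) + 212} + 147531 = \sqrt{\frac{21188}{99} - \sqrt{6}} + 147531 = 147531 + \sqrt{\frac{21188}{99} - \sqrt{6}}$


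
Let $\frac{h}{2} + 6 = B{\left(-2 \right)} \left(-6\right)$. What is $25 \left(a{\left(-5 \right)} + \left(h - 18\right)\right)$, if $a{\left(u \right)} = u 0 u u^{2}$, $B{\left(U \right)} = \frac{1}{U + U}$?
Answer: $-675$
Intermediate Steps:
$B{\left(U \right)} = \frac{1}{2 U}$
$h = -9$ ($h = -12 + 2 \frac{1}{2 \left(-2\right)} \left(-6\right) = -12 + 2 \cdot \frac{1}{2} \left(- \frac{1}{2}\right) \left(-6\right) = -12 + 2 \left(\left(- \frac{1}{4}\right) \left(-6\right)\right) = -12 + 2 \cdot \frac{3}{2} = -12 + 3 = -9$)
$a{\left(u \right)} = 0$ ($a{\left(u \right)} = 0 u u^{2} = 0 u^{2} = 0$)
$25 \left(a{\left(-5 \right)} + \left(h - 18\right)\right) = 25 \left(0 - 27\right) = 25 \left(-27\right) = -675$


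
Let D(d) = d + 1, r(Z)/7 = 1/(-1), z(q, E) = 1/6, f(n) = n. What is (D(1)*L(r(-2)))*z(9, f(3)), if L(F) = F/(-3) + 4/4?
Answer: 10/9 ≈ 1.1111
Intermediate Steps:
z(q, E) = ⅙ (z(q, E) = 1*(⅙) = ⅙)
r(Z) = -7 (r(Z) = 7/(-1) = 7*(-1) = -7)
L(F) = 1 - F/3 (L(F) = F*(-⅓) + 4*(¼) = -F/3 + 1 = 1 - F/3)
D(d) = 1 + d
(D(1)*L(r(-2)))*z(9, f(3)) = ((1 + 1)*(1 - ⅓*(-7)))*(⅙) = (2*(1 + 7/3))*(⅙) = (2*(10/3))*(⅙) = (20/3)*(⅙) = 10/9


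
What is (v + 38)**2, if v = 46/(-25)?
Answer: 817216/625 ≈ 1307.5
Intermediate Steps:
v = -46/25 (v = 46*(-1/25) = -46/25 ≈ -1.8400)
(v + 38)**2 = (-46/25 + 38)**2 = (904/25)**2 = 817216/625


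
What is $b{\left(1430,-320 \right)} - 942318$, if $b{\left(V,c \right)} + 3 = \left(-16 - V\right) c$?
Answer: $-479601$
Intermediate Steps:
$b{\left(V,c \right)} = -3 + c \left(-16 - V\right)$ ($b{\left(V,c \right)} = -3 + \left(-16 - V\right) c = -3 + c \left(-16 - V\right)$)
$b{\left(1430,-320 \right)} - 942318 = \left(-3 - -5120 - 1430 \left(-320\right)\right) - 942318 = \left(-3 + 5120 + 457600\right) + \left(-2081460 + 1139142\right) = 462717 - 942318 = -479601$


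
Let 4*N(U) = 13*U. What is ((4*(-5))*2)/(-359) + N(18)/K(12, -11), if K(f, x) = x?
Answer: -41123/7898 ≈ -5.2068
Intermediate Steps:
N(U) = 13*U/4 (N(U) = (13*U)/4 = 13*U/4)
((4*(-5))*2)/(-359) + N(18)/K(12, -11) = ((4*(-5))*2)/(-359) + ((13/4)*18)/(-11) = -20*2*(-1/359) + (117/2)*(-1/11) = -40*(-1/359) - 117/22 = 40/359 - 117/22 = -41123/7898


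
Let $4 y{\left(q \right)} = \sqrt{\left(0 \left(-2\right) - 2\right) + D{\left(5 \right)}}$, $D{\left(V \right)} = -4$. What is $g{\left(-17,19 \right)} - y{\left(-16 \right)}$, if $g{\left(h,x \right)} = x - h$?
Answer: $36 - \frac{i \sqrt{6}}{4} \approx 36.0 - 0.61237 i$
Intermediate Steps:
$y{\left(q \right)} = \frac{i \sqrt{6}}{4}$ ($y{\left(q \right)} = \frac{\sqrt{\left(0 \left(-2\right) - 2\right) - 4}}{4} = \frac{\sqrt{\left(0 - 2\right) - 4}}{4} = \frac{\sqrt{-2 - 4}}{4} = \frac{\sqrt{-6}}{4} = \frac{i \sqrt{6}}{4}$)
$g{\left(-17,19 \right)} - y{\left(-16 \right)} = \left(19 - -17\right) - \frac{i \sqrt{6}}{4} = \left(19 + 17\right) - \frac{i \sqrt{6}}{4} = 36 - \frac{i \sqrt{6}}{4}$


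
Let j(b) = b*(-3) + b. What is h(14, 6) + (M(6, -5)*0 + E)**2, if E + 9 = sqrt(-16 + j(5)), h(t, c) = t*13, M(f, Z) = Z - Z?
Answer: 237 - 18*I*sqrt(26) ≈ 237.0 - 91.782*I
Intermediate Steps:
M(f, Z) = 0
h(t, c) = 13*t
j(b) = -2*b (j(b) = -3*b + b = -2*b)
E = -9 + I*sqrt(26) (E = -9 + sqrt(-16 - 2*5) = -9 + sqrt(-16 - 10) = -9 + sqrt(-26) = -9 + I*sqrt(26) ≈ -9.0 + 5.099*I)
h(14, 6) + (M(6, -5)*0 + E)**2 = 13*14 + (0*0 + (-9 + I*sqrt(26)))**2 = 182 + (0 + (-9 + I*sqrt(26)))**2 = 182 + (-9 + I*sqrt(26))**2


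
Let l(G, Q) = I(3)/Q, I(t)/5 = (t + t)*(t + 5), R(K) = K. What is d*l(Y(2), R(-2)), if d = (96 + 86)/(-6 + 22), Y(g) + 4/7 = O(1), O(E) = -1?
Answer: -1365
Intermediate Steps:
Y(g) = -11/7 (Y(g) = -4/7 - 1 = -11/7)
d = 91/8 (d = 182/16 = 182*(1/16) = 91/8 ≈ 11.375)
I(t) = 10*t*(5 + t) (I(t) = 5*((t + t)*(t + 5)) = 5*((2*t)*(5 + t)) = 5*(2*t*(5 + t)) = 10*t*(5 + t))
l(G, Q) = 240/Q (l(G, Q) = (10*3*(5 + 3))/Q = (10*3*8)/Q = 240/Q)
d*l(Y(2), R(-2)) = 91*(240/(-2))/8 = 91*(240*(-½))/8 = (91/8)*(-120) = -1365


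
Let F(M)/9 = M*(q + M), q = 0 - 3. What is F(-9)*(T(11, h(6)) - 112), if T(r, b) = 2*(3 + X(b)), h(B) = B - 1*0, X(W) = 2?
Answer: -99144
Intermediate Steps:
q = -3
F(M) = 9*M*(-3 + M) (F(M) = 9*(M*(-3 + M)) = 9*M*(-3 + M))
h(B) = B (h(B) = B + 0 = B)
T(r, b) = 10 (T(r, b) = 2*(3 + 2) = 2*5 = 10)
F(-9)*(T(11, h(6)) - 112) = (9*(-9)*(-3 - 9))*(10 - 112) = (9*(-9)*(-12))*(-102) = 972*(-102) = -99144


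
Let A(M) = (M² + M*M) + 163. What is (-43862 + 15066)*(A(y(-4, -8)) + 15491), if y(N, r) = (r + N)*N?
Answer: -583464552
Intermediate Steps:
y(N, r) = N*(N + r) (y(N, r) = (N + r)*N = N*(N + r))
A(M) = 163 + 2*M² (A(M) = (M² + M²) + 163 = 2*M² + 163 = 163 + 2*M²)
(-43862 + 15066)*(A(y(-4, -8)) + 15491) = (-43862 + 15066)*((163 + 2*(-4*(-4 - 8))²) + 15491) = -28796*((163 + 2*(-4*(-12))²) + 15491) = -28796*((163 + 2*48²) + 15491) = -28796*((163 + 2*2304) + 15491) = -28796*((163 + 4608) + 15491) = -28796*(4771 + 15491) = -28796*20262 = -583464552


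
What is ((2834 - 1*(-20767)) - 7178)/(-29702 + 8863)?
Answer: -16423/20839 ≈ -0.78809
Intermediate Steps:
((2834 - 1*(-20767)) - 7178)/(-29702 + 8863) = ((2834 + 20767) - 7178)/(-20839) = (23601 - 7178)*(-1/20839) = 16423*(-1/20839) = -16423/20839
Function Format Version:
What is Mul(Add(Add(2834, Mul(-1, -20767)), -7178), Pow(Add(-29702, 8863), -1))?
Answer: Rational(-16423, 20839) ≈ -0.78809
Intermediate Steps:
Mul(Add(Add(2834, Mul(-1, -20767)), -7178), Pow(Add(-29702, 8863), -1)) = Mul(Add(Add(2834, 20767), -7178), Pow(-20839, -1)) = Mul(Add(23601, -7178), Rational(-1, 20839)) = Mul(16423, Rational(-1, 20839)) = Rational(-16423, 20839)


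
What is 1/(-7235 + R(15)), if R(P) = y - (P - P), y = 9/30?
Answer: -10/72347 ≈ -0.00013822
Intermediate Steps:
y = 3/10 (y = 9*(1/30) = 3/10 ≈ 0.30000)
R(P) = 3/10 (R(P) = 3/10 - (P - P) = 3/10 - 1*0 = 3/10 + 0 = 3/10)
1/(-7235 + R(15)) = 1/(-7235 + 3/10) = 1/(-72347/10) = -10/72347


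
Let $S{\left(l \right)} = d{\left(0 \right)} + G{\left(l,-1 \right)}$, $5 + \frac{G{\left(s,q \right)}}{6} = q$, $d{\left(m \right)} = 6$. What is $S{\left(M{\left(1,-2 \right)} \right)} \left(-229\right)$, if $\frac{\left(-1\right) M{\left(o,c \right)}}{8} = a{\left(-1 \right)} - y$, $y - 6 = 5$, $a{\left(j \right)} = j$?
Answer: $6870$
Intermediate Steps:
$y = 11$ ($y = 6 + 5 = 11$)
$G{\left(s,q \right)} = -30 + 6 q$
$M{\left(o,c \right)} = 96$ ($M{\left(o,c \right)} = - 8 \left(-1 - 11\right) = \left(-8\right) \left(-12\right) = 96$)
$S{\left(l \right)} = -30$ ($S{\left(l \right)} = 6 + \left(-30 + 6 \left(-1\right)\right) = 6 - 36 = -30$)
$S{\left(M{\left(1,-2 \right)} \right)} \left(-229\right) = \left(-30\right) \left(-229\right) = 6870$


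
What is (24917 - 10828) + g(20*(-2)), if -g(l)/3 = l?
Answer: 14209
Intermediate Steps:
g(l) = -3*l
(24917 - 10828) + g(20*(-2)) = (24917 - 10828) - 60*(-2) = 14089 - 3*(-40) = 14089 + 120 = 14209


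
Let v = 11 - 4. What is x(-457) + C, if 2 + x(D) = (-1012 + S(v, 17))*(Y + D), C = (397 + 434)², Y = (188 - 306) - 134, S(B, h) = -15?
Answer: 1418702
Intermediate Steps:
v = 7
Y = -252 (Y = -118 - 134 = -252)
C = 690561 (C = 831² = 690561)
x(D) = 258802 - 1027*D (x(D) = -2 + (-1012 - 15)*(-252 + D) = -2 - 1027*(-252 + D) = -2 + (258804 - 1027*D) = 258802 - 1027*D)
x(-457) + C = (258802 - 1027*(-457)) + 690561 = (258802 + 469339) + 690561 = 728141 + 690561 = 1418702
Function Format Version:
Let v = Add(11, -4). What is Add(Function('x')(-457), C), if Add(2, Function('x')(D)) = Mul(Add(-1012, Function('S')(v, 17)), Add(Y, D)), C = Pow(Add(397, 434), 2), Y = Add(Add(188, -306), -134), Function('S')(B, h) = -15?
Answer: 1418702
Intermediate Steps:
v = 7
Y = -252 (Y = Add(-118, -134) = -252)
C = 690561 (C = Pow(831, 2) = 690561)
Function('x')(D) = Add(258802, Mul(-1027, D)) (Function('x')(D) = Add(-2, Mul(Add(-1012, -15), Add(-252, D))) = Add(-2, Mul(-1027, Add(-252, D))) = Add(-2, Add(258804, Mul(-1027, D))) = Add(258802, Mul(-1027, D)))
Add(Function('x')(-457), C) = Add(Add(258802, Mul(-1027, -457)), 690561) = Add(Add(258802, 469339), 690561) = Add(728141, 690561) = 1418702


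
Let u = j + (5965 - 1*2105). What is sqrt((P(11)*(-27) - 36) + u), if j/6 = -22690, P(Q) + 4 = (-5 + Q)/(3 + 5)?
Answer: I*sqrt(528913)/2 ≈ 363.63*I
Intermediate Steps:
P(Q) = -37/8 + Q/8 (P(Q) = -4 + (-5 + Q)/(3 + 5) = -4 + (-5 + Q)/8 = -4 + (-5 + Q)*(1/8) = -4 + (-5/8 + Q/8) = -37/8 + Q/8)
j = -136140 (j = 6*(-22690) = -136140)
u = -132280 (u = -136140 + (5965 - 1*2105) = -136140 + (5965 - 2105) = -136140 + 3860 = -132280)
sqrt((P(11)*(-27) - 36) + u) = sqrt(((-37/8 + (1/8)*11)*(-27) - 36) - 132280) = sqrt(((-37/8 + 11/8)*(-27) - 36) - 132280) = sqrt((-13/4*(-27) - 36) - 132280) = sqrt((351/4 - 36) - 132280) = sqrt(207/4 - 132280) = sqrt(-528913/4) = I*sqrt(528913)/2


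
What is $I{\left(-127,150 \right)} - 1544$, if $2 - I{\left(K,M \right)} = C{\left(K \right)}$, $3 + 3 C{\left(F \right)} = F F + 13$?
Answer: $- \frac{20765}{3} \approx -6921.7$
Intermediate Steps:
$C{\left(F \right)} = \frac{10}{3} + \frac{F^{2}}{3}$ ($C{\left(F \right)} = -1 + \frac{F F + 13}{3} = -1 + \frac{F^{2} + 13}{3} = -1 + \frac{13 + F^{2}}{3} = -1 + \left(\frac{13}{3} + \frac{F^{2}}{3}\right) = \frac{10}{3} + \frac{F^{2}}{3}$)
$I{\left(K,M \right)} = - \frac{4}{3} - \frac{K^{2}}{3}$ ($I{\left(K,M \right)} = 2 - \left(\frac{10}{3} + \frac{K^{2}}{3}\right) = - \frac{4}{3} - \frac{K^{2}}{3}$)
$I{\left(-127,150 \right)} - 1544 = \left(- \frac{4}{3} - \frac{\left(-127\right)^{2}}{3}\right) - 1544 = \left(- \frac{4}{3} - \frac{16129}{3}\right) - 1544 = - \frac{16133}{3} - 1544 = - \frac{20765}{3}$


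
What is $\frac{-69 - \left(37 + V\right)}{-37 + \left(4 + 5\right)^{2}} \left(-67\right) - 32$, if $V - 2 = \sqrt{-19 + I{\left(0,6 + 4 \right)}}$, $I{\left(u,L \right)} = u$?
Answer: $\frac{1457}{11} + \frac{67 i \sqrt{19}}{44} \approx 132.45 + 6.6374 i$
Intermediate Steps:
$V = 2 + i \sqrt{19}$ ($V = 2 + \sqrt{-19 + 0} = 2 + \sqrt{-19} = 2 + i \sqrt{19} \approx 2.0 + 4.3589 i$)
$\frac{-69 - \left(37 + V\right)}{-37 + \left(4 + 5\right)^{2}} \left(-67\right) - 32 = \frac{-69 - \left(39 + i \sqrt{19}\right)}{-37 + \left(4 + 5\right)^{2}} \left(-67\right) - 32 = \frac{-69 - \left(39 + i \sqrt{19}\right)}{-37 + 9^{2}} \left(-67\right) - 32 = \frac{-69 - \left(39 + i \sqrt{19}\right)}{-37 + 81} \left(-67\right) - 32 = \frac{-108 - i \sqrt{19}}{44} \left(-67\right) - 32 = \left(-108 - i \sqrt{19}\right) \frac{1}{44} \left(-67\right) - 32 = \left(- \frac{27}{11} - \frac{i \sqrt{19}}{44}\right) \left(-67\right) - 32 = \left(\frac{1809}{11} + \frac{67 i \sqrt{19}}{44}\right) - 32 = \frac{1457}{11} + \frac{67 i \sqrt{19}}{44}$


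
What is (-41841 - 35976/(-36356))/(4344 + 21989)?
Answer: -380283855/239340637 ≈ -1.5889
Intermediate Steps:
(-41841 - 35976/(-36356))/(4344 + 21989) = (-41841 - 35976*(-1/36356))/26333 = (-41841 + 8994/9089)*(1/26333) = -380283855/9089*1/26333 = -380283855/239340637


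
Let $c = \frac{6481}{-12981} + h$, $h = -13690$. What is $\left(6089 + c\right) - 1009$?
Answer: $- \frac{111772891}{12981} \approx -8610.5$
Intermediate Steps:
$c = - \frac{177716371}{12981}$ ($c = \frac{6481}{-12981} - 13690 = 6481 \left(- \frac{1}{12981}\right) - 13690 = - \frac{6481}{12981} - 13690 = - \frac{177716371}{12981} \approx -13691.0$)
$\left(6089 + c\right) - 1009 = \left(6089 - \frac{177716371}{12981}\right) - 1009 = - \frac{98675062}{12981} - 1009 = - \frac{111772891}{12981}$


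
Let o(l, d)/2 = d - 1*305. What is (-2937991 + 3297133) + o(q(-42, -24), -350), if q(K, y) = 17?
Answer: 357832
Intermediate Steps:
o(l, d) = -610 + 2*d (o(l, d) = 2*(d - 1*305) = 2*(d - 305) = 2*(-305 + d) = -610 + 2*d)
(-2937991 + 3297133) + o(q(-42, -24), -350) = (-2937991 + 3297133) + (-610 + 2*(-350)) = 359142 + (-610 - 700) = 359142 - 1310 = 357832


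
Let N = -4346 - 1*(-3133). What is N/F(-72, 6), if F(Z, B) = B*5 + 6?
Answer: -1213/36 ≈ -33.694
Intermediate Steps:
N = -1213 (N = -4346 + 3133 = -1213)
F(Z, B) = 6 + 5*B (F(Z, B) = 5*B + 6 = 6 + 5*B)
N/F(-72, 6) = -1213/(6 + 5*6) = -1213/(6 + 30) = -1213/36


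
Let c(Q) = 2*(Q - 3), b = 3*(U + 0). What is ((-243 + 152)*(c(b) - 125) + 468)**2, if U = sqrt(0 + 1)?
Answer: 140256649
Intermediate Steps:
U = 1 (U = sqrt(1) = 1)
b = 3 (b = 3*(1 + 0) = 3*1 = 3)
c(Q) = -6 + 2*Q (c(Q) = 2*(-3 + Q) = -6 + 2*Q)
((-243 + 152)*(c(b) - 125) + 468)**2 = ((-243 + 152)*((-6 + 2*3) - 125) + 468)**2 = (-91*((-6 + 6) - 125) + 468)**2 = (-91*(0 - 125) + 468)**2 = (-91*(-125) + 468)**2 = (11375 + 468)**2 = 11843**2 = 140256649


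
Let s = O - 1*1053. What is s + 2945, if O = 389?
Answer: 2281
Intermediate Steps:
s = -664 (s = 389 - 1*1053 = 389 - 1053 = -664)
s + 2945 = -664 + 2945 = 2281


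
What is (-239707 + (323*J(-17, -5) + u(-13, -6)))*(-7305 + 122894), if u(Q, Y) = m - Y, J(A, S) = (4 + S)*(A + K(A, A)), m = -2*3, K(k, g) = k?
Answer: -26438094025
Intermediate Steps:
m = -6
J(A, S) = 2*A*(4 + S) (J(A, S) = (4 + S)*(A + A) = (4 + S)*(2*A) = 2*A*(4 + S))
u(Q, Y) = -6 - Y
(-239707 + (323*J(-17, -5) + u(-13, -6)))*(-7305 + 122894) = (-239707 + (323*(2*(-17)*(4 - 5)) + (-6 - 1*(-6))))*(-7305 + 122894) = (-239707 + (323*(2*(-17)*(-1)) + (-6 + 6)))*115589 = (-239707 + (323*34 + 0))*115589 = (-239707 + (10982 + 0))*115589 = (-239707 + 10982)*115589 = -228725*115589 = -26438094025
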